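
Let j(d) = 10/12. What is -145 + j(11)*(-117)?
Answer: -485/2 ≈ -242.50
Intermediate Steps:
j(d) = ⅚ (j(d) = 10*(1/12) = ⅚)
-145 + j(11)*(-117) = -145 + (⅚)*(-117) = -145 - 195/2 = -485/2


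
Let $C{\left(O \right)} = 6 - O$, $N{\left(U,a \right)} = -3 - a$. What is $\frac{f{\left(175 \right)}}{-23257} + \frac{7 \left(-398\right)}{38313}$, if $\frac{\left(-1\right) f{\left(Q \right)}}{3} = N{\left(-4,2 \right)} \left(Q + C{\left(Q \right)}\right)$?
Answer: $- \frac{68242172}{891045441} \approx -0.076587$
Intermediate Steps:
$f{\left(Q \right)} = 90$ ($f{\left(Q \right)} = - 3 \left(-3 - 2\right) \left(Q - \left(-6 + Q\right)\right) = - 3 \left(-3 - 2\right) 6 = - 3 \left(\left(-5\right) 6\right) = \left(-3\right) \left(-30\right) = 90$)
$\frac{f{\left(175 \right)}}{-23257} + \frac{7 \left(-398\right)}{38313} = \frac{90}{-23257} + \frac{7 \left(-398\right)}{38313} = 90 \left(- \frac{1}{23257}\right) - \frac{2786}{38313} = - \frac{90}{23257} - \frac{2786}{38313} = - \frac{68242172}{891045441}$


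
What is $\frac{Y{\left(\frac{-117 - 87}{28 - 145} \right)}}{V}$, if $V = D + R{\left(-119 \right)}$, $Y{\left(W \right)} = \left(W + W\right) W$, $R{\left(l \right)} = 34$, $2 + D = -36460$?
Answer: $- \frac{2312}{13851747} \approx -0.00016691$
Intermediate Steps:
$D = -36462$ ($D = -2 - 36460 = -36462$)
$Y{\left(W \right)} = 2 W^{2}$ ($Y{\left(W \right)} = 2 W W = 2 W^{2}$)
$V = -36428$ ($V = -36462 + 34 = -36428$)
$\frac{Y{\left(\frac{-117 - 87}{28 - 145} \right)}}{V} = \frac{2 \left(\frac{-117 - 87}{28 - 145}\right)^{2}}{-36428} = 2 \left(- \frac{204}{-117}\right)^{2} \left(- \frac{1}{36428}\right) = 2 \left(\left(-204\right) \left(- \frac{1}{117}\right)\right)^{2} \left(- \frac{1}{36428}\right) = 2 \left(\frac{68}{39}\right)^{2} \left(- \frac{1}{36428}\right) = 2 \cdot \frac{4624}{1521} \left(- \frac{1}{36428}\right) = \frac{9248}{1521} \left(- \frac{1}{36428}\right) = - \frac{2312}{13851747}$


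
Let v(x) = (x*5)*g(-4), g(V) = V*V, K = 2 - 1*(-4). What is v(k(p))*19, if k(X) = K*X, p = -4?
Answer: -36480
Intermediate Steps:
K = 6 (K = 2 + 4 = 6)
g(V) = V²
k(X) = 6*X
v(x) = 80*x (v(x) = (x*5)*(-4)² = (5*x)*16 = 80*x)
v(k(p))*19 = (80*(6*(-4)))*19 = (80*(-24))*19 = -1920*19 = -36480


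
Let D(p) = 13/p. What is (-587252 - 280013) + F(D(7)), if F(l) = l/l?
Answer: -867264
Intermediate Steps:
F(l) = 1
(-587252 - 280013) + F(D(7)) = (-587252 - 280013) + 1 = -867265 + 1 = -867264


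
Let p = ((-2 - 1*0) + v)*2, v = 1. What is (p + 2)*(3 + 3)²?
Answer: 0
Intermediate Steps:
p = -2 (p = ((-2 - 1*0) + 1)*2 = ((-2 + 0) + 1)*2 = (-2 + 1)*2 = -1*2 = -2)
(p + 2)*(3 + 3)² = (-2 + 2)*(3 + 3)² = 0*6² = 0*36 = 0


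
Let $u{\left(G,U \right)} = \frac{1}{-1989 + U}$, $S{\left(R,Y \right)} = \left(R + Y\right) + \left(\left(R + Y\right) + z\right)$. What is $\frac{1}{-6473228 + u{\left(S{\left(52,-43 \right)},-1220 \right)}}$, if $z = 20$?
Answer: $- \frac{3209}{20772588653} \approx -1.5448 \cdot 10^{-7}$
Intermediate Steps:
$S{\left(R,Y \right)} = 20 + 2 R + 2 Y$ ($S{\left(R,Y \right)} = \left(R + Y\right) + \left(\left(R + Y\right) + 20\right) = \left(R + Y\right) + \left(20 + R + Y\right) = 20 + 2 R + 2 Y$)
$\frac{1}{-6473228 + u{\left(S{\left(52,-43 \right)},-1220 \right)}} = \frac{1}{-6473228 + \frac{1}{-1989 - 1220}} = \frac{1}{-6473228 + \frac{1}{-3209}} = \frac{1}{-6473228 - \frac{1}{3209}} = \frac{1}{- \frac{20772588653}{3209}} = - \frac{3209}{20772588653}$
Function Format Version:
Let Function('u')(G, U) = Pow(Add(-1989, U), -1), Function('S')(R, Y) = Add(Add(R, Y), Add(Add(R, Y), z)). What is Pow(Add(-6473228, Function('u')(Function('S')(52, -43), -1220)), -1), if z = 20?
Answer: Rational(-3209, 20772588653) ≈ -1.5448e-7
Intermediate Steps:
Function('S')(R, Y) = Add(20, Mul(2, R), Mul(2, Y)) (Function('S')(R, Y) = Add(Add(R, Y), Add(Add(R, Y), 20)) = Add(Add(R, Y), Add(20, R, Y)) = Add(20, Mul(2, R), Mul(2, Y)))
Pow(Add(-6473228, Function('u')(Function('S')(52, -43), -1220)), -1) = Pow(Add(-6473228, Pow(Add(-1989, -1220), -1)), -1) = Pow(Add(-6473228, Pow(-3209, -1)), -1) = Pow(Add(-6473228, Rational(-1, 3209)), -1) = Pow(Rational(-20772588653, 3209), -1) = Rational(-3209, 20772588653)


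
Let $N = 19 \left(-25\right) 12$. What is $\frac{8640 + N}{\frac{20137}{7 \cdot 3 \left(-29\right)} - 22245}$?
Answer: $- \frac{895230}{6783671} \approx -0.13197$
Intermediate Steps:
$N = -5700$ ($N = \left(-475\right) 12 = -5700$)
$\frac{8640 + N}{\frac{20137}{7 \cdot 3 \left(-29\right)} - 22245} = \frac{8640 - 5700}{\frac{20137}{7 \cdot 3 \left(-29\right)} - 22245} = \frac{2940}{\frac{20137}{21 \left(-29\right)} - 22245} = \frac{2940}{\frac{20137}{-609} - 22245} = \frac{2940}{20137 \left(- \frac{1}{609}\right) - 22245} = \frac{2940}{- \frac{20137}{609} - 22245} = \frac{2940}{- \frac{13567342}{609}} = 2940 \left(- \frac{609}{13567342}\right) = - \frac{895230}{6783671}$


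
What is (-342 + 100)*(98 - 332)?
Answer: 56628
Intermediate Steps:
(-342 + 100)*(98 - 332) = -242*(-234) = 56628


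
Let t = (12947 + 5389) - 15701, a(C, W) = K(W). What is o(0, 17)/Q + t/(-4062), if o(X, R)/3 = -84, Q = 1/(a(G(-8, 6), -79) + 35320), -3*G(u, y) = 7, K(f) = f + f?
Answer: -35992669723/4062 ≈ -8.8608e+6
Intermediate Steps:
K(f) = 2*f
G(u, y) = -7/3 (G(u, y) = -1/3*7 = -7/3)
a(C, W) = 2*W
Q = 1/35162 (Q = 1/(2*(-79) + 35320) = 1/(-158 + 35320) = 1/35162 ≈ 2.8440e-5)
o(X, R) = -252 (o(X, R) = 3*(-84) = -252)
t = 2635 (t = 18336 - 15701 = 2635)
o(0, 17)/Q + t/(-4062) = -252/1/35162 + 2635/(-4062) = -252*35162 + 2635*(-1/4062) = -8860824 - 2635/4062 = -35992669723/4062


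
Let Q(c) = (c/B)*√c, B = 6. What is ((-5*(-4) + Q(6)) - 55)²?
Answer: (35 - √6)² ≈ 1059.5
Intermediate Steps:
Q(c) = c^(3/2)/6 (Q(c) = (c/6)*√c = c^(3/2)/6)
((-5*(-4) + Q(6)) - 55)² = ((-5*(-4) + 6^(3/2)/6) - 55)² = ((20 + (6*√6)/6) - 55)² = ((20 + √6) - 55)² = (-35 + √6)²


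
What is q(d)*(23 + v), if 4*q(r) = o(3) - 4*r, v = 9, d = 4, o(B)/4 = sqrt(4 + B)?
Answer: -128 + 32*sqrt(7) ≈ -43.336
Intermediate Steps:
o(B) = 4*sqrt(4 + B)
q(r) = sqrt(7) - r (q(r) = (4*sqrt(4 + 3) - 4*r)/4 = (4*sqrt(7) - 4*r)/4 = (-4*r + 4*sqrt(7))/4 = sqrt(7) - r)
q(d)*(23 + v) = (sqrt(7) - 1*4)*(23 + 9) = (sqrt(7) - 4)*32 = (-4 + sqrt(7))*32 = -128 + 32*sqrt(7)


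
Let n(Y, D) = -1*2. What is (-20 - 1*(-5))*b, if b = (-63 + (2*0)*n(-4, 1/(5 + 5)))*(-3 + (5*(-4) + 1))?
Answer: -20790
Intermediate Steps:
n(Y, D) = -2
b = 1386 (b = (-63 + (2*0)*(-2))*(-3 + (5*(-4) + 1)) = (-63 + 0*(-2))*(-3 + (-20 + 1)) = (-63 + 0)*(-3 - 19) = -63*(-22) = 1386)
(-20 - 1*(-5))*b = (-20 - 1*(-5))*1386 = (-20 + 5)*1386 = -15*1386 = -20790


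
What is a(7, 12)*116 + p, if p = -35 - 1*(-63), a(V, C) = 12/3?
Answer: 492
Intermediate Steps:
a(V, C) = 4 (a(V, C) = 12*(⅓) = 4)
p = 28 (p = -35 + 63 = 28)
a(7, 12)*116 + p = 4*116 + 28 = 464 + 28 = 492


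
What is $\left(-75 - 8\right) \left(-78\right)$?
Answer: $6474$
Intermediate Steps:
$\left(-75 - 8\right) \left(-78\right) = \left(-83\right) \left(-78\right) = 6474$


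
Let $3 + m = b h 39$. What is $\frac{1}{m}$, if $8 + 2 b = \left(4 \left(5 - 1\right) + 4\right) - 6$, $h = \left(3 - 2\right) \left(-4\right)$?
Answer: $- \frac{1}{471} \approx -0.0021231$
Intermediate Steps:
$h = -4$ ($h = 1 \left(-4\right) = -4$)
$b = 3$ ($b = -4 + \frac{\left(4 \left(5 - 1\right) + 4\right) - 6}{2} = -4 + \frac{\left(4 \cdot 4 + 4\right) - 6}{2} = -4 + \frac{\left(16 + 4\right) - 6}{2} = -4 + \frac{20 - 6}{2} = -4 + \frac{1}{2} \cdot 14 = -4 + 7 = 3$)
$m = -471$ ($m = -3 + 3 \left(-4\right) 39 = -3 - 468 = -471$)
$\frac{1}{m} = \frac{1}{-471} = - \frac{1}{471}$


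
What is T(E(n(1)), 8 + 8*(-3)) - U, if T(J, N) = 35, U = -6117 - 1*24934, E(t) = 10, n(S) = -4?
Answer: 31086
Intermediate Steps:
U = -31051 (U = -6117 - 24934 = -31051)
T(E(n(1)), 8 + 8*(-3)) - U = 35 - 1*(-31051) = 35 + 31051 = 31086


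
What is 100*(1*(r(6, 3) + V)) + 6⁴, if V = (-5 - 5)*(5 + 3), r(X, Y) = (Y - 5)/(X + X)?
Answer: -20162/3 ≈ -6720.7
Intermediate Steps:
r(X, Y) = (-5 + Y)/(2*X) (r(X, Y) = (-5 + Y)/((2*X)) = (-5 + Y)*(1/(2*X)) = (-5 + Y)/(2*X))
V = -80 (V = -10*8 = -80)
100*(1*(r(6, 3) + V)) + 6⁴ = 100*(1*((½)*(-5 + 3)/6 - 80)) + 6⁴ = 100*(1*((½)*(⅙)*(-2) - 80)) + 1296 = 100*(1*(-⅙ - 80)) + 1296 = 100*(1*(-481/6)) + 1296 = 100*(-481/6) + 1296 = -24050/3 + 1296 = -20162/3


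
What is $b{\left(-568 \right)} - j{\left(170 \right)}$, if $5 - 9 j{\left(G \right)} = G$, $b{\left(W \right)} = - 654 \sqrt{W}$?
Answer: $\frac{55}{3} - 1308 i \sqrt{142} \approx 18.333 - 15587.0 i$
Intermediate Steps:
$j{\left(G \right)} = \frac{5}{9} - \frac{G}{9}$
$b{\left(-568 \right)} - j{\left(170 \right)} = - 654 \sqrt{-568} - \left(\frac{5}{9} - \frac{170}{9}\right) = - 654 \cdot 2 i \sqrt{142} - \left(\frac{5}{9} - \frac{170}{9}\right) = - 1308 i \sqrt{142} - - \frac{55}{3} = - 1308 i \sqrt{142} + \frac{55}{3} = \frac{55}{3} - 1308 i \sqrt{142}$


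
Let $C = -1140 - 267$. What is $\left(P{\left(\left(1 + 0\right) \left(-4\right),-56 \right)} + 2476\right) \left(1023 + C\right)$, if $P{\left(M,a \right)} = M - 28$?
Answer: $-938496$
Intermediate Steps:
$C = -1407$
$P{\left(M,a \right)} = -28 + M$
$\left(P{\left(\left(1 + 0\right) \left(-4\right),-56 \right)} + 2476\right) \left(1023 + C\right) = \left(\left(-28 + \left(1 + 0\right) \left(-4\right)\right) + 2476\right) \left(1023 - 1407\right) = \left(\left(-28 + 1 \left(-4\right)\right) + 2476\right) \left(-384\right) = \left(\left(-28 - 4\right) + 2476\right) \left(-384\right) = \left(-32 + 2476\right) \left(-384\right) = 2444 \left(-384\right) = -938496$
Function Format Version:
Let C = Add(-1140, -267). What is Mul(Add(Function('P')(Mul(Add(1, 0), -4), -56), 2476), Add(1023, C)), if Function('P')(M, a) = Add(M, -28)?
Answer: -938496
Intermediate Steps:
C = -1407
Function('P')(M, a) = Add(-28, M)
Mul(Add(Function('P')(Mul(Add(1, 0), -4), -56), 2476), Add(1023, C)) = Mul(Add(Add(-28, Mul(Add(1, 0), -4)), 2476), Add(1023, -1407)) = Mul(Add(Add(-28, Mul(1, -4)), 2476), -384) = Mul(Add(Add(-28, -4), 2476), -384) = Mul(Add(-32, 2476), -384) = Mul(2444, -384) = -938496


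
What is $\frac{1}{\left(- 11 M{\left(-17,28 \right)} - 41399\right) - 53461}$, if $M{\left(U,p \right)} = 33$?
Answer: $- \frac{1}{95223} \approx -1.0502 \cdot 10^{-5}$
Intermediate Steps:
$\frac{1}{\left(- 11 M{\left(-17,28 \right)} - 41399\right) - 53461} = \frac{1}{\left(\left(-11\right) 33 - 41399\right) - 53461} = \frac{1}{\left(-363 - 41399\right) - 53461} = \frac{1}{-41762 - 53461} = \frac{1}{-95223} = - \frac{1}{95223}$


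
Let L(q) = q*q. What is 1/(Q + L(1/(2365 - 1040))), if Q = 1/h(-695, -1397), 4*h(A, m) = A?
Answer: -244031875/1404361 ≈ -173.77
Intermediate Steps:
h(A, m) = A/4
L(q) = q²
Q = -4/695 (Q = 1/((¼)*(-695)) = 1/(-695/4) = -4/695 ≈ -0.0057554)
1/(Q + L(1/(2365 - 1040))) = 1/(-4/695 + (1/(2365 - 1040))²) = 1/(-4/695 + (1/1325)²) = 1/(-4/695 + 1/1755625) = 1/(-1404361/244031875) = -244031875/1404361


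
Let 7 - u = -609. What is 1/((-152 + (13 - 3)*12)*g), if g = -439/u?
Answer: 77/1756 ≈ 0.043850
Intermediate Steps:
u = 616 (u = 7 - 1*(-609) = 7 + 609 = 616)
g = -439/616 ≈ -0.71266
1/((-152 + (13 - 3)*12)*g) = 1/((-152 + (13 - 3)*12)*(-439/616)) = -616/439/(-152 + 10*12) = -616/439/(-152 + 120) = -616/439/(-32) = -1/32*(-616/439) = 77/1756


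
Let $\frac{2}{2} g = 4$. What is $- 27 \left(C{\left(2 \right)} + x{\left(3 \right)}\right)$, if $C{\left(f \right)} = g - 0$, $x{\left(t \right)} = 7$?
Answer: $-297$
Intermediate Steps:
$g = 4$
$C{\left(f \right)} = 4$ ($C{\left(f \right)} = 4 - 0 = 4 + 0 = 4$)
$- 27 \left(C{\left(2 \right)} + x{\left(3 \right)}\right) = - 27 \left(4 + 7\right) = \left(-27\right) 11 = -297$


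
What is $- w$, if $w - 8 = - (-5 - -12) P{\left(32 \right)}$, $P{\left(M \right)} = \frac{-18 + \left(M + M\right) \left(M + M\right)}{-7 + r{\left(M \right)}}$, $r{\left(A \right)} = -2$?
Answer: $- \frac{28618}{9} \approx -3179.8$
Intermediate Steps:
$P{\left(M \right)} = 2 - \frac{4 M^{2}}{9}$ ($P{\left(M \right)} = \frac{-18 + \left(M + M\right) \left(M + M\right)}{-7 - 2} = \frac{-18 + 2 M 2 M}{-9} = \left(-18 + 4 M^{2}\right) \left(- \frac{1}{9}\right) = 2 - \frac{4 M^{2}}{9}$)
$w = \frac{28618}{9}$ ($w = 8 + - (-5 - -12) \left(2 - \frac{4 \cdot 32^{2}}{9}\right) = 8 + - (-5 + 12) \left(2 - \frac{4096}{9}\right) = 8 + \left(-1\right) 7 \left(2 - \frac{4096}{9}\right) = 8 - - \frac{28546}{9} = 8 + \frac{28546}{9} = \frac{28618}{9} \approx 3179.8$)
$- w = \left(-1\right) \frac{28618}{9} = - \frac{28618}{9}$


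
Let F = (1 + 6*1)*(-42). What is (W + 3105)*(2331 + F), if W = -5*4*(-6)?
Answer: 6569325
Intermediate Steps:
W = 120 (W = -20*(-6) = 120)
F = -294 (F = (1 + 6)*(-42) = 7*(-42) = -294)
(W + 3105)*(2331 + F) = (120 + 3105)*(2331 - 294) = 3225*2037 = 6569325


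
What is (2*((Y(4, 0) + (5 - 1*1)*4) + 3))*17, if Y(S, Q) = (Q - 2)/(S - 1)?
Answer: 1870/3 ≈ 623.33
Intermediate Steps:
Y(S, Q) = (-2 + Q)/(-1 + S)
(2*((Y(4, 0) + (5 - 1*1)*4) + 3))*17 = (2*(((-2 + 0)/(-1 + 4) + (5 - 1*1)*4) + 3))*17 = (2*((-2/3 + (5 - 1)*4) + 3))*17 = (2*(((⅓)*(-2) + 4*4) + 3))*17 = (2*((-⅔ + 16) + 3))*17 = (2*(46/3 + 3))*17 = (2*(55/3))*17 = (110/3)*17 = 1870/3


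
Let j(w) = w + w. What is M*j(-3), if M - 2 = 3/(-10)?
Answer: -51/5 ≈ -10.200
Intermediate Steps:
j(w) = 2*w
M = 17/10 (M = 2 + 3/(-10) = 2 + 3*(-⅒) = 2 - 3/10 = 17/10 ≈ 1.7000)
M*j(-3) = 17*(2*(-3))/10 = (17/10)*(-6) = -51/5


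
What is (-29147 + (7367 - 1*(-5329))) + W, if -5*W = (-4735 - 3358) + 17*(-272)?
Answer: -69538/5 ≈ -13908.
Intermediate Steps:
W = 12717/5 (W = -((-4735 - 3358) + 17*(-272))/5 = -(-8093 - 4624)/5 = -⅕*(-12717) = 12717/5 ≈ 2543.4)
(-29147 + (7367 - 1*(-5329))) + W = (-29147 + (7367 - 1*(-5329))) + 12717/5 = (-29147 + (7367 + 5329)) + 12717/5 = (-29147 + 12696) + 12717/5 = -16451 + 12717/5 = -69538/5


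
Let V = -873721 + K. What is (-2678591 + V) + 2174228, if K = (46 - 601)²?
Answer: -1070059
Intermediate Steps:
K = 308025 (K = (-555)² = 308025)
V = -565696 (V = -873721 + 308025 = -565696)
(-2678591 + V) + 2174228 = (-2678591 - 565696) + 2174228 = -3244287 + 2174228 = -1070059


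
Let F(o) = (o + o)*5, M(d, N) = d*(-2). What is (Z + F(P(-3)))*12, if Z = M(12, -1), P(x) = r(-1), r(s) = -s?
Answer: -168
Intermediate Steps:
P(x) = 1 (P(x) = -1*(-1) = 1)
M(d, N) = -2*d
F(o) = 10*o (F(o) = (2*o)*5 = 10*o)
Z = -24 (Z = -2*12 = -24)
(Z + F(P(-3)))*12 = (-24 + 10*1)*12 = (-24 + 10)*12 = -14*12 = -168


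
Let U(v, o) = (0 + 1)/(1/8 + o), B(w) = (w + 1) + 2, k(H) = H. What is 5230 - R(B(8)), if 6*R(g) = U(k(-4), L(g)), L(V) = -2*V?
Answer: 2745754/525 ≈ 5230.0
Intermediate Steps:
B(w) = 3 + w (B(w) = (1 + w) + 2 = 3 + w)
U(v, o) = 1/(1/8 + o)
R(g) = 4/(3*(1 - 16*g)) (R(g) = (8/(1 + 8*(-2*g)))/6 = (8/(1 - 16*g))/6 = 4/(3*(1 - 16*g)))
5230 - R(B(8)) = 5230 - 4/(3*(1 - 16*(3 + 8))) = 5230 - 4/(3*(1 - 16*11)) = 5230 - 4/(3*(1 - 176)) = 5230 - 4/(3*(-175)) = 5230 - 4*(-1)/(3*175) = 5230 - 1*(-4/525) = 5230 + 4/525 = 2745754/525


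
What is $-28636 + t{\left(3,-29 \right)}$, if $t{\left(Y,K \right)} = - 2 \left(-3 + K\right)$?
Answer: $-28572$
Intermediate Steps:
$t{\left(Y,K \right)} = 6 - 2 K$
$-28636 + t{\left(3,-29 \right)} = -28636 + \left(6 - -58\right) = -28636 + \left(6 + 58\right) = -28636 + 64 = -28572$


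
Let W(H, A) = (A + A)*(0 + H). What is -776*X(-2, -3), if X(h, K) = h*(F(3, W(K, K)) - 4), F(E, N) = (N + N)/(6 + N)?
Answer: -3880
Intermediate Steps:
W(H, A) = 2*A*H (W(H, A) = (2*A)*H = 2*A*H)
F(E, N) = 2*N/(6 + N) (F(E, N) = (2*N)/(6 + N) = 2*N/(6 + N))
X(h, K) = h*(-4 + 4*K²/(6 + 2*K²)) (X(h, K) = h*(2*(2*K*K)/(6 + 2*K*K) - 4) = h*(2*(2*K²)/(6 + 2*K²) - 4) = h*(4*K²/(6 + 2*K²) - 4) = h*(-4 + 4*K²/(6 + 2*K²)))
-776*X(-2, -3) = -1552*(-2)*(-6 - 1*(-3)²)/(3 + (-3)²) = -1552*(-2)*(-6 - 1*9)/(3 + 9) = -1552*(-2)*(-6 - 9)/12 = -1552*(-2)*(-15)/12 = -776*5 = -3880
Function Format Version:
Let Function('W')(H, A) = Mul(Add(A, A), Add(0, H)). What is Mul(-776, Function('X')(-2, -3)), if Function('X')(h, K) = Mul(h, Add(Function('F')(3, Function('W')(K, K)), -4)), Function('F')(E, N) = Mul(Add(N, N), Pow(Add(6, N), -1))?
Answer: -3880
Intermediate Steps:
Function('W')(H, A) = Mul(2, A, H) (Function('W')(H, A) = Mul(Mul(2, A), H) = Mul(2, A, H))
Function('F')(E, N) = Mul(2, N, Pow(Add(6, N), -1)) (Function('F')(E, N) = Mul(Mul(2, N), Pow(Add(6, N), -1)) = Mul(2, N, Pow(Add(6, N), -1)))
Function('X')(h, K) = Mul(h, Add(-4, Mul(4, Pow(K, 2), Pow(Add(6, Mul(2, Pow(K, 2))), -1)))) (Function('X')(h, K) = Mul(h, Add(Mul(2, Mul(2, K, K), Pow(Add(6, Mul(2, K, K)), -1)), -4)) = Mul(h, Add(Mul(2, Mul(2, Pow(K, 2)), Pow(Add(6, Mul(2, Pow(K, 2))), -1)), -4)) = Mul(h, Add(Mul(4, Pow(K, 2), Pow(Add(6, Mul(2, Pow(K, 2))), -1)), -4)) = Mul(h, Add(-4, Mul(4, Pow(K, 2), Pow(Add(6, Mul(2, Pow(K, 2))), -1)))))
Mul(-776, Function('X')(-2, -3)) = Mul(-776, Mul(2, -2, Pow(Add(3, Pow(-3, 2)), -1), Add(-6, Mul(-1, Pow(-3, 2))))) = Mul(-776, Mul(2, -2, Pow(Add(3, 9), -1), Add(-6, Mul(-1, 9)))) = Mul(-776, Mul(2, -2, Pow(12, -1), Add(-6, -9))) = Mul(-776, Mul(2, -2, Rational(1, 12), -15)) = Mul(-776, 5) = -3880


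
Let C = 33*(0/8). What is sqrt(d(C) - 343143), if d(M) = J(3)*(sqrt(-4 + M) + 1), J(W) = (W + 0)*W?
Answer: 3*sqrt(-38126 + 2*I) ≈ 0.015364 + 585.78*I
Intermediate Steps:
J(W) = W**2 (J(W) = W*W = W**2)
C = 0 (C = 33*(0*(1/8)) = 33*0 = 0)
d(M) = 9 + 9*sqrt(-4 + M) (d(M) = 3**2*(sqrt(-4 + M) + 1) = 9*(1 + sqrt(-4 + M)) = 9 + 9*sqrt(-4 + M))
sqrt(d(C) - 343143) = sqrt((9 + 9*sqrt(-4 + 0)) - 343143) = sqrt((9 + 9*sqrt(-4)) - 343143) = sqrt((9 + 9*(2*I)) - 343143) = sqrt((9 + 18*I) - 343143) = sqrt(-343134 + 18*I)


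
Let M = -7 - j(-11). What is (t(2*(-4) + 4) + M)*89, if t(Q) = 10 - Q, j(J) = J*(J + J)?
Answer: -20915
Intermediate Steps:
j(J) = 2*J**2 (j(J) = J*(2*J) = 2*J**2)
M = -249 (M = -7 - 2*(-11)**2 = -7 - 2*121 = -7 - 1*242 = -7 - 242 = -249)
(t(2*(-4) + 4) + M)*89 = ((10 - (2*(-4) + 4)) - 249)*89 = ((10 - (-8 + 4)) - 249)*89 = ((10 - 1*(-4)) - 249)*89 = ((10 + 4) - 249)*89 = (14 - 249)*89 = -235*89 = -20915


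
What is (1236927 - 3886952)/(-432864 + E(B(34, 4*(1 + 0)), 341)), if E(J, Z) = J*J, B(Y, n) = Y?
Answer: 2650025/431708 ≈ 6.1385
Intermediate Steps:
E(J, Z) = J²
(1236927 - 3886952)/(-432864 + E(B(34, 4*(1 + 0)), 341)) = (1236927 - 3886952)/(-432864 + 34²) = -2650025/(-432864 + 1156) = -2650025/(-431708) = -2650025*(-1/431708) = 2650025/431708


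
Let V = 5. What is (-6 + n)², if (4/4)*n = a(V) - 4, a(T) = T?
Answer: 25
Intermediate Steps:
n = 1 (n = 5 - 4 = 1)
(-6 + n)² = (-6 + 1)² = (-5)² = 25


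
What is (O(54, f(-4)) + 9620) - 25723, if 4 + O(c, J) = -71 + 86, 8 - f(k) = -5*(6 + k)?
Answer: -16092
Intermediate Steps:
f(k) = 38 + 5*k (f(k) = 8 - (-5)*(6 + k) = 8 - (-30 - 5*k) = 8 + (30 + 5*k) = 38 + 5*k)
O(c, J) = 11 (O(c, J) = -4 + (-71 + 86) = -4 + 15 = 11)
(O(54, f(-4)) + 9620) - 25723 = (11 + 9620) - 25723 = 9631 - 25723 = -16092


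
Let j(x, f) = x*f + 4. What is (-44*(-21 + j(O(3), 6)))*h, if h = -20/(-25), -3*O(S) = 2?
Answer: 3696/5 ≈ 739.20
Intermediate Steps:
O(S) = -2/3 (O(S) = -1/3*2 = -2/3)
j(x, f) = 4 + f*x (j(x, f) = f*x + 4 = 4 + f*x)
h = 4/5 (h = -20*(-1/25) = 4/5 ≈ 0.80000)
(-44*(-21 + j(O(3), 6)))*h = -44*(-21 + (4 + 6*(-2/3)))*(4/5) = -44*(-21 + (4 - 4))*(4/5) = -44*(-21 + 0)*(4/5) = -44*(-21)*(4/5) = 924*(4/5) = 3696/5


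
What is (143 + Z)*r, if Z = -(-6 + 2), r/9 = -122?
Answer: -161406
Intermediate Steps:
r = -1098 (r = 9*(-122) = -1098)
Z = 4 (Z = -(-4) = -1*(-4) = 4)
(143 + Z)*r = (143 + 4)*(-1098) = 147*(-1098) = -161406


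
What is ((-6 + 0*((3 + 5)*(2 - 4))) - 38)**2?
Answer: 1936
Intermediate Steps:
((-6 + 0*((3 + 5)*(2 - 4))) - 38)**2 = ((-6 + 0*(8*(-2))) - 38)**2 = ((-6 + 0*(-16)) - 38)**2 = ((-6 + 0) - 38)**2 = (-6 - 38)**2 = (-44)**2 = 1936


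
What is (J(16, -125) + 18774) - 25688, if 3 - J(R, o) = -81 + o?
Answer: -6705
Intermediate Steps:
J(R, o) = 84 - o (J(R, o) = 3 - (-81 + o) = 3 + (81 - o) = 84 - o)
(J(16, -125) + 18774) - 25688 = ((84 - 1*(-125)) + 18774) - 25688 = ((84 + 125) + 18774) - 25688 = (209 + 18774) - 25688 = 18983 - 25688 = -6705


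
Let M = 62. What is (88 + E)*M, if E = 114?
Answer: 12524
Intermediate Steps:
(88 + E)*M = (88 + 114)*62 = 202*62 = 12524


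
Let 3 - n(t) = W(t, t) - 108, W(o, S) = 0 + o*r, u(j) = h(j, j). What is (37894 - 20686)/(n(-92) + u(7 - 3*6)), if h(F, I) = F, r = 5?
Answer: 2151/70 ≈ 30.729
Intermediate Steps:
u(j) = j
W(o, S) = 5*o (W(o, S) = 0 + o*5 = 0 + 5*o = 5*o)
n(t) = 111 - 5*t (n(t) = 3 - (5*t - 108) = 3 - (-108 + 5*t) = 3 + (108 - 5*t) = 111 - 5*t)
(37894 - 20686)/(n(-92) + u(7 - 3*6)) = (37894 - 20686)/((111 - 5*(-92)) + (7 - 3*6)) = 17208/((111 + 460) + (7 - 18)) = 17208/(571 - 11) = 17208/560 = 17208*(1/560) = 2151/70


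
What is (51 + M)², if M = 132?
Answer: 33489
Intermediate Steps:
(51 + M)² = (51 + 132)² = 183² = 33489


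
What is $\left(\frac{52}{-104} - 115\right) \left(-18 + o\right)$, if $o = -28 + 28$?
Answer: $2079$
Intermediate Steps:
$o = 0$
$\left(\frac{52}{-104} - 115\right) \left(-18 + o\right) = \left(\frac{52}{-104} - 115\right) \left(-18 + 0\right) = \left(52 \left(- \frac{1}{104}\right) - 115\right) \left(-18\right) = \left(- \frac{1}{2} - 115\right) \left(-18\right) = \left(- \frac{231}{2}\right) \left(-18\right) = 2079$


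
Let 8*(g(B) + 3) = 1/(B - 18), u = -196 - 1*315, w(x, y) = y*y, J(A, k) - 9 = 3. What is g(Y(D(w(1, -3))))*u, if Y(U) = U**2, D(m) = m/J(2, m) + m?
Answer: 1889167/1233 ≈ 1532.2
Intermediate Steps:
J(A, k) = 12 (J(A, k) = 9 + 3 = 12)
w(x, y) = y**2
D(m) = 13*m/12 (D(m) = m/12 + m = 13*m/12)
u = -511 (u = -196 - 315 = -511)
g(B) = -3 + 1/(8*(-18 + B)) (g(B) = -3 + 1/(8*(B - 18)) = -3 + 1/(8*(-18 + B)))
g(Y(D(w(1, -3))))*u = ((433 - 24*((13/12)*(-3)**2)**2)/(8*(-18 + ((13/12)*(-3)**2)**2)))*(-511) = ((433 - 24*((13/12)*9)**2)/(8*(-18 + ((13/12)*9)**2)))*(-511) = ((433 - 24*(39/4)**2)/(8*(-18 + (39/4)**2)))*(-511) = ((433 - 24*1521/16)/(8*(-18 + 1521/16)))*(-511) = ((433 - 4563/2)/(8*(1233/16)))*(-511) = ((1/8)*(16/1233)*(-3697/2))*(-511) = -3697/1233*(-511) = 1889167/1233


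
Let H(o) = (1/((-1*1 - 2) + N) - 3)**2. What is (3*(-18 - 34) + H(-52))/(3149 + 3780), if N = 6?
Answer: -1340/62361 ≈ -0.021488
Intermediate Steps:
H(o) = 64/9 (H(o) = (1/((-1*1 - 2) + 6) - 3)**2 = (1/((-1 - 2) + 6) - 3)**2 = (1/(-3 + 6) - 3)**2 = (1/3 - 3)**2 = (-8/3)**2 = 64/9)
(3*(-18 - 34) + H(-52))/(3149 + 3780) = (3*(-18 - 34) + 64/9)/(3149 + 3780) = (3*(-52) + 64/9)/6929 = (-156 + 64/9)*(1/6929) = -1340/9*1/6929 = -1340/62361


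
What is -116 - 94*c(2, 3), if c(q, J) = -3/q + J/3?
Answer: -69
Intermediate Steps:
c(q, J) = -3/q + J/3 (c(q, J) = -3/q + J*(1/3) = -3/q + J/3)
-116 - 94*c(2, 3) = -116 - 94*(-3/2 + (1/3)*3) = -116 - 94*(-3*1/2 + 1) = -116 - 94*(-3/2 + 1) = -116 - 94*(-1/2) = -116 + 47 = -69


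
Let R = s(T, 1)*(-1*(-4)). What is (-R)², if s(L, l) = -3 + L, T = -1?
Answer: 256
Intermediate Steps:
R = -16 (R = (-3 - 1)*(-1*(-4)) = -4*4 = -16)
(-R)² = (-1*(-16))² = 16² = 256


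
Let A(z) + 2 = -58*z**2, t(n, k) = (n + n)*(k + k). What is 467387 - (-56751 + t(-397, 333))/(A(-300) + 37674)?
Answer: 2422152151381/5182328 ≈ 4.6739e+5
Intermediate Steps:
t(n, k) = 4*k*n (t(n, k) = (2*n)*(2*k) = 4*k*n)
A(z) = -2 - 58*z**2
467387 - (-56751 + t(-397, 333))/(A(-300) + 37674) = 467387 - (-56751 + 4*333*(-397))/((-2 - 58*(-300)**2) + 37674) = 467387 - (-56751 - 528804)/((-2 - 58*90000) + 37674) = 467387 - (-585555)/((-2 - 5220000) + 37674) = 467387 - (-585555)/(-5220002 + 37674) = 467387 - (-585555)/(-5182328) = 467387 - (-585555)*(-1)/5182328 = 467387 - 1*585555/5182328 = 467387 - 585555/5182328 = 2422152151381/5182328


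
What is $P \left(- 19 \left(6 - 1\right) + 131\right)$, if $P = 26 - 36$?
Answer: $-360$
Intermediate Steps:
$P = -10$
$P \left(- 19 \left(6 - 1\right) + 131\right) = - 10 \left(- 19 \left(6 - 1\right) + 131\right) = - 10 \left(\left(-19\right) 5 + 131\right) = - 10 \left(-95 + 131\right) = \left(-10\right) 36 = -360$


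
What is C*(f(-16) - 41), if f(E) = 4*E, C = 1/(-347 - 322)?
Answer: 35/223 ≈ 0.15695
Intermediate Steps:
C = -1/669 (C = 1/(-669) = -1/669 ≈ -0.0014948)
C*(f(-16) - 41) = -(4*(-16) - 41)/669 = -(-64 - 41)/669 = -1/669*(-105) = 35/223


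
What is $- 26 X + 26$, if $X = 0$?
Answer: $26$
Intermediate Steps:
$- 26 X + 26 = \left(-26\right) 0 + 26 = 0 + 26 = 26$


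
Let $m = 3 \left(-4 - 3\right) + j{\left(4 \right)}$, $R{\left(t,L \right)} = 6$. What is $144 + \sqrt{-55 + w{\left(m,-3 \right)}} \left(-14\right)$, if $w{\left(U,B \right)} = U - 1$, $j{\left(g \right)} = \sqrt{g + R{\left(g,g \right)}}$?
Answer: $144 - 14 \sqrt{-77 + \sqrt{10}} \approx 144.0 - 120.3 i$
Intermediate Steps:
$j{\left(g \right)} = \sqrt{6 + g}$ ($j{\left(g \right)} = \sqrt{g + 6} = \sqrt{6 + g}$)
$m = -21 + \sqrt{10}$ ($m = 3 \left(-4 - 3\right) + \sqrt{6 + 4} = 3 \left(-7\right) + \sqrt{10} = -21 + \sqrt{10} \approx -17.838$)
$w{\left(U,B \right)} = -1 + U$
$144 + \sqrt{-55 + w{\left(m,-3 \right)}} \left(-14\right) = 144 + \sqrt{-55 - \left(22 - \sqrt{10}\right)} \left(-14\right) = 144 + \sqrt{-77 + \sqrt{10}} \left(-14\right) = 144 - 14 \sqrt{-77 + \sqrt{10}}$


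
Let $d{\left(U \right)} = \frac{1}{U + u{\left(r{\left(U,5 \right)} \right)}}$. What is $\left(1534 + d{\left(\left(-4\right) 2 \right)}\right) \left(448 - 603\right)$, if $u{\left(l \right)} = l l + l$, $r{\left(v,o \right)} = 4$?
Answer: $- \frac{2853395}{12} \approx -2.3778 \cdot 10^{5}$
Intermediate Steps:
$u{\left(l \right)} = l + l^{2}$ ($u{\left(l \right)} = l^{2} + l = l + l^{2}$)
$d{\left(U \right)} = \frac{1}{20 + U}$ ($d{\left(U \right)} = \frac{1}{U + 4 \left(1 + 4\right)} = \frac{1}{U + 4 \cdot 5} = \frac{1}{U + 20} = \frac{1}{20 + U}$)
$\left(1534 + d{\left(\left(-4\right) 2 \right)}\right) \left(448 - 603\right) = \left(1534 + \frac{1}{20 - 8}\right) \left(448 - 603\right) = \left(1534 + \frac{1}{12}\right) \left(-155\right) = \frac{18409}{12} \left(-155\right) = - \frac{2853395}{12}$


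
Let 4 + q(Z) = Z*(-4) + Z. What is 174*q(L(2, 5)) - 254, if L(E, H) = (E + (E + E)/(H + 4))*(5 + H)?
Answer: -13710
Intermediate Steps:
L(E, H) = (5 + H)*(E + 2*E/(4 + H)) (L(E, H) = (E + (2*E)/(4 + H))*(5 + H) = (E + 2*E/(4 + H))*(5 + H) = (5 + H)*(E + 2*E/(4 + H)))
q(Z) = -4 - 3*Z (q(Z) = -4 + (Z*(-4) + Z) = -4 + (-4*Z + Z) = -4 - 3*Z)
174*q(L(2, 5)) - 254 = 174*(-4 - 6*(30 + 5² + 11*5)/(4 + 5)) - 254 = 174*(-4 - 6*(30 + 25 + 55)/9) - 254 = 174*(-4 - 6*110/9) - 254 = 174*(-4 - 3*220/9) - 254 = 174*(-4 - 220/3) - 254 = 174*(-232/3) - 254 = -13456 - 254 = -13710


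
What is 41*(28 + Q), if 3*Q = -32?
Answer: 2132/3 ≈ 710.67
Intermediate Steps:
Q = -32/3 (Q = (1/3)*(-32) = -32/3 ≈ -10.667)
41*(28 + Q) = 41*(28 - 32/3) = 41*(52/3) = 2132/3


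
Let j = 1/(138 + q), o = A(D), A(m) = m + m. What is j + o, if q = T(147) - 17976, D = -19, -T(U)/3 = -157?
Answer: -659947/17367 ≈ -38.000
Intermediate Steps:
T(U) = 471 (T(U) = -3*(-157) = 471)
q = -17505 (q = 471 - 17976 = -17505)
A(m) = 2*m
o = -38 (o = 2*(-19) = -38)
j = -1/17367 (j = 1/(138 - 17505) = 1/(-17367) = -1/17367 ≈ -5.7580e-5)
j + o = -1/17367 - 38 = -659947/17367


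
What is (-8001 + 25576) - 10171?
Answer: 7404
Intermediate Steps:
(-8001 + 25576) - 10171 = 17575 - 10171 = 7404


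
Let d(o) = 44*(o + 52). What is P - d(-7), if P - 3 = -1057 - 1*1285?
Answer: -4319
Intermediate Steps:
d(o) = 2288 + 44*o (d(o) = 44*(52 + o) = 2288 + 44*o)
P = -2339 (P = 3 + (-1057 - 1*1285) = 3 + (-1057 - 1285) = 3 - 2342 = -2339)
P - d(-7) = -2339 - (2288 + 44*(-7)) = -2339 - (2288 - 308) = -2339 - 1*1980 = -2339 - 1980 = -4319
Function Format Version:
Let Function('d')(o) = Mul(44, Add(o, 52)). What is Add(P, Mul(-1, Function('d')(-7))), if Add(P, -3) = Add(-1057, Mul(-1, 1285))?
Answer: -4319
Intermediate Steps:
Function('d')(o) = Add(2288, Mul(44, o)) (Function('d')(o) = Mul(44, Add(52, o)) = Add(2288, Mul(44, o)))
P = -2339 (P = Add(3, Add(-1057, Mul(-1, 1285))) = Add(3, Add(-1057, -1285)) = Add(3, -2342) = -2339)
Add(P, Mul(-1, Function('d')(-7))) = Add(-2339, Mul(-1, Add(2288, Mul(44, -7)))) = Add(-2339, Mul(-1, Add(2288, -308))) = Add(-2339, Mul(-1, 1980)) = Add(-2339, -1980) = -4319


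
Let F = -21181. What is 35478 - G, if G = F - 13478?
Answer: 70137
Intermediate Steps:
G = -34659 (G = -21181 - 13478 = -34659)
35478 - G = 35478 - 1*(-34659) = 35478 + 34659 = 70137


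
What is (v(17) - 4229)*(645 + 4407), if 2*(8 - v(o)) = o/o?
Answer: -21327018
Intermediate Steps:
v(o) = 15/2 (v(o) = 8 - o/(2*o) = 8 - ½*1 = 8 - ½ = 15/2)
(v(17) - 4229)*(645 + 4407) = (15/2 - 4229)*(645 + 4407) = -8443/2*5052 = -21327018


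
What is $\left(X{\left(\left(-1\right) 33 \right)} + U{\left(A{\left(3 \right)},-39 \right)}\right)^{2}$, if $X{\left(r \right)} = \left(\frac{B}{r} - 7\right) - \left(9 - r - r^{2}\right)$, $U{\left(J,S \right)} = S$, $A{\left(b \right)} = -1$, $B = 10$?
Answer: $\frac{1090518529}{1089} \approx 1.0014 \cdot 10^{6}$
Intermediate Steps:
$X{\left(r \right)} = -16 + r + r^{2} + \frac{10}{r}$ ($X{\left(r \right)} = \left(\frac{10}{r} - 7\right) - \left(9 - r - r^{2}\right) = \left(-7 + \frac{10}{r}\right) - \left(9 - r - r^{2}\right) = \left(-7 + \frac{10}{r}\right) + \left(-9 + r + r^{2}\right) = -16 + r + r^{2} + \frac{10}{r}$)
$\left(X{\left(\left(-1\right) 33 \right)} + U{\left(A{\left(3 \right)},-39 \right)}\right)^{2} = \left(\left(-16 - 33 + \left(\left(-1\right) 33\right)^{2} + \frac{10}{\left(-1\right) 33}\right) - 39\right)^{2} = \left(\left(-16 - 33 + \left(-33\right)^{2} + \frac{10}{-33}\right) - 39\right)^{2} = \left(\left(-16 - 33 + 1089 + 10 \left(- \frac{1}{33}\right)\right) - 39\right)^{2} = \left(\left(-16 - 33 + 1089 - \frac{10}{33}\right) - 39\right)^{2} = \left(\frac{34310}{33} - 39\right)^{2} = \left(\frac{33023}{33}\right)^{2} = \frac{1090518529}{1089}$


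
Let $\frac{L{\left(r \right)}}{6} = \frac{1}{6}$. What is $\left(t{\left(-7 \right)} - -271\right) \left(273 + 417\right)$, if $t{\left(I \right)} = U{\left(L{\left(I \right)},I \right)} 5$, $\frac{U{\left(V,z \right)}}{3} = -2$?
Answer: $166290$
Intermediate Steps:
$L{\left(r \right)} = 1$ ($L{\left(r \right)} = \frac{6}{6} = 6 \cdot \frac{1}{6} = 1$)
$U{\left(V,z \right)} = -6$ ($U{\left(V,z \right)} = 3 \left(-2\right) = -6$)
$t{\left(I \right)} = -30$ ($t{\left(I \right)} = \left(-6\right) 5 = -30$)
$\left(t{\left(-7 \right)} - -271\right) \left(273 + 417\right) = \left(-30 - -271\right) \left(273 + 417\right) = \left(-30 + 271\right) 690 = 241 \cdot 690 = 166290$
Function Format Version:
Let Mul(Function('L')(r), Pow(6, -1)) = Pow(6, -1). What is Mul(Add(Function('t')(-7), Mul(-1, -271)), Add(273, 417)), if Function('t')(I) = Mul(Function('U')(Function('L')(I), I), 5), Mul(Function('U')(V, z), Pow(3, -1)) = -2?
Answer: 166290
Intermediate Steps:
Function('L')(r) = 1 (Function('L')(r) = Mul(6, Pow(6, -1)) = Mul(6, Rational(1, 6)) = 1)
Function('U')(V, z) = -6 (Function('U')(V, z) = Mul(3, -2) = -6)
Function('t')(I) = -30 (Function('t')(I) = Mul(-6, 5) = -30)
Mul(Add(Function('t')(-7), Mul(-1, -271)), Add(273, 417)) = Mul(Add(-30, Mul(-1, -271)), Add(273, 417)) = Mul(Add(-30, 271), 690) = Mul(241, 690) = 166290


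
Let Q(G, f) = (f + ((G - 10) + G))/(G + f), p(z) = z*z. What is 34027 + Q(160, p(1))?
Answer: 5478658/161 ≈ 34029.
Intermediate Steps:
p(z) = z²
Q(G, f) = (-10 + f + 2*G)/(G + f) (Q(G, f) = (f + ((-10 + G) + G))/(G + f) = (f + (-10 + 2*G))/(G + f) = (-10 + f + 2*G)/(G + f))
34027 + Q(160, p(1)) = 34027 + (-10 + 1² + 2*160)/(160 + 1²) = 34027 + (-10 + 1 + 320)/(160 + 1) = 34027 + 311/161 = 5478658/161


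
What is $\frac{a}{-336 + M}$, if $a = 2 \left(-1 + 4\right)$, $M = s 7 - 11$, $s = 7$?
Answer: $- \frac{3}{149} \approx -0.020134$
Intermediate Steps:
$M = 38$ ($M = 7 \cdot 7 - 11 = 49 - 11 = 38$)
$a = 6$ ($a = 2 \cdot 3 = 6$)
$\frac{a}{-336 + M} = \frac{6}{-336 + 38} = \frac{6}{-298} = 6 \left(- \frac{1}{298}\right) = - \frac{3}{149}$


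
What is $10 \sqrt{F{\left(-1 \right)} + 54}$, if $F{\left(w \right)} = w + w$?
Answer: $20 \sqrt{13} \approx 72.111$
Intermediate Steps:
$F{\left(w \right)} = 2 w$
$10 \sqrt{F{\left(-1 \right)} + 54} = 10 \sqrt{2 \left(-1\right) + 54} = 10 \sqrt{-2 + 54} = 10 \sqrt{52} = 10 \cdot 2 \sqrt{13} = 20 \sqrt{13}$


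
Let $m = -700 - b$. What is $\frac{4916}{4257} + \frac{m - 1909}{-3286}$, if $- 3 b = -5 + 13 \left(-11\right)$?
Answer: $\frac{27470501}{13988502} \approx 1.9638$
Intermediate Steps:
$b = \frac{148}{3}$ ($b = - \frac{-5 + 13 \left(-11\right)}{3} = - \frac{-5 - 143}{3} = \left(- \frac{1}{3}\right) \left(-148\right) = \frac{148}{3} \approx 49.333$)
$m = - \frac{2248}{3}$ ($m = -700 - \frac{148}{3} = - \frac{2248}{3} \approx -749.33$)
$\frac{4916}{4257} + \frac{m - 1909}{-3286} = \frac{4916}{4257} + \frac{- \frac{2248}{3} - 1909}{-3286} = 4916 \cdot \frac{1}{4257} + \left(- \frac{2248}{3} - 1909\right) \left(- \frac{1}{3286}\right) = \frac{4916}{4257} - - \frac{7975}{9858} = \frac{4916}{4257} + \frac{7975}{9858} = \frac{27470501}{13988502}$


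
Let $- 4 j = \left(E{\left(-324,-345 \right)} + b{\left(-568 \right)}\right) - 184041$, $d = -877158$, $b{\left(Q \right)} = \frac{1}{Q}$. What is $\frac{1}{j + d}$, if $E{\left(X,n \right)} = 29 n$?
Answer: $- \frac{2272}{1882684847} \approx -1.2068 \cdot 10^{-6}$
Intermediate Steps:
$j = \frac{110218129}{2272}$ ($j = - \frac{\left(29 \left(-345\right) + \frac{1}{-568}\right) - 184041}{4} = - \frac{\left(-10005 - \frac{1}{568}\right) - 184041}{4} = - \frac{- \frac{5682841}{568} - 184041}{4} = \left(- \frac{1}{4}\right) \left(- \frac{110218129}{568}\right) = \frac{110218129}{2272} \approx 48512.0$)
$\frac{1}{j + d} = \frac{1}{\frac{110218129}{2272} - 877158} = \frac{1}{- \frac{1882684847}{2272}} = - \frac{2272}{1882684847}$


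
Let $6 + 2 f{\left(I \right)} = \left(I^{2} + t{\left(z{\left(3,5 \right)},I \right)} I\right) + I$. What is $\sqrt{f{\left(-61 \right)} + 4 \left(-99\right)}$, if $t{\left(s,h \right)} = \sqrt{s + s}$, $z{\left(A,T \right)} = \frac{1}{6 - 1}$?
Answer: $\frac{\sqrt{143100 - 610 \sqrt{10}}}{10} \approx 37.573$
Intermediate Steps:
$z{\left(A,T \right)} = \frac{1}{5}$
$t{\left(s,h \right)} = \sqrt{2} \sqrt{s}$ ($t{\left(s,h \right)} = \sqrt{2 s} = \sqrt{2} \sqrt{s}$)
$f{\left(I \right)} = -3 + \frac{I}{2} + \frac{I^{2}}{2} + \frac{I \sqrt{10}}{10}$ ($f{\left(I \right)} = -3 + \frac{\left(I^{2} + \frac{\sqrt{2}}{\sqrt{5}} I\right) + I}{2} = -3 + \frac{\left(I^{2} + \sqrt{2} \frac{\sqrt{5}}{5} I\right) + I}{2} = -3 + \frac{\left(I^{2} + \frac{\sqrt{10}}{5} I\right) + I}{2} = -3 + \frac{\left(I^{2} + \frac{I \sqrt{10}}{5}\right) + I}{2} = -3 + \frac{I + I^{2} + \frac{I \sqrt{10}}{5}}{2} = -3 + \left(\frac{I}{2} + \frac{I^{2}}{2} + \frac{I \sqrt{10}}{10}\right) = -3 + \frac{I}{2} + \frac{I^{2}}{2} + \frac{I \sqrt{10}}{10}$)
$\sqrt{f{\left(-61 \right)} + 4 \left(-99\right)} = \sqrt{\left(-3 + \frac{1}{2} \left(-61\right) + \frac{\left(-61\right)^{2}}{2} + \frac{1}{10} \left(-61\right) \sqrt{10}\right) + 4 \left(-99\right)} = \sqrt{\left(-3 - \frac{61}{2} + \frac{1}{2} \cdot 3721 - \frac{61 \sqrt{10}}{10}\right) - 396} = \sqrt{\left(-3 - \frac{61}{2} + \frac{3721}{2} - \frac{61 \sqrt{10}}{10}\right) - 396} = \sqrt{\left(1827 - \frac{61 \sqrt{10}}{10}\right) - 396} = \sqrt{1431 - \frac{61 \sqrt{10}}{10}}$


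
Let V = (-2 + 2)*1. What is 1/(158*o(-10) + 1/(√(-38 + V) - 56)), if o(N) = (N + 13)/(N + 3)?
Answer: -10534076/713493289 + 49*I*√38/713493289 ≈ -0.014764 + 4.2335e-7*I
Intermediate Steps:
V = 0 (V = 0*1 = 0)
o(N) = (13 + N)/(3 + N)
1/(158*o(-10) + 1/(√(-38 + V) - 56)) = 1/(158*((13 - 10)/(3 - 10)) + 1/(√(-38 + 0) - 56)) = 1/(158*(3/(-7)) + 1/(√(-38) - 56)) = 1/(158*(-⅐*3) + 1/(I*√38 - 56)) = 1/(158*(-3/7) + 1/(-56 + I*√38)) = 1/(-474/7 + 1/(-56 + I*√38))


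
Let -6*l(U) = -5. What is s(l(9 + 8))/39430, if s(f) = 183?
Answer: 183/39430 ≈ 0.0046411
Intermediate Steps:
l(U) = ⅚ (l(U) = -⅙*(-5) = ⅚)
s(l(9 + 8))/39430 = 183/39430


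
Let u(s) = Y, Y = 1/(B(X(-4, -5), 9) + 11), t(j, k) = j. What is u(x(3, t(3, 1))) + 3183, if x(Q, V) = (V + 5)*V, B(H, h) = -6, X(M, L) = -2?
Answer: 15916/5 ≈ 3183.2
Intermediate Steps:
Y = 1/5 (Y = 1/(-6 + 11) = 1/5 ≈ 0.20000)
x(Q, V) = V*(5 + V) (x(Q, V) = (5 + V)*V = V*(5 + V))
u(s) = 1/5
u(x(3, t(3, 1))) + 3183 = 1/5 + 3183 = 15916/5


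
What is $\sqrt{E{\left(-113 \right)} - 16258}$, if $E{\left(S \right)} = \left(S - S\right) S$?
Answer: $i \sqrt{16258} \approx 127.51 i$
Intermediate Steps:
$E{\left(S \right)} = 0$ ($E{\left(S \right)} = 0 S = 0$)
$\sqrt{E{\left(-113 \right)} - 16258} = \sqrt{0 - 16258} = \sqrt{-16258} = i \sqrt{16258}$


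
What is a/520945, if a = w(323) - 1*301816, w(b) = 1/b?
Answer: -97486567/168265235 ≈ -0.57936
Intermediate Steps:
a = -97486567/323 (a = 1/323 - 1*301816 = 1/323 - 301816 = -97486567/323 ≈ -3.0182e+5)
a/520945 = -97486567/323/520945 = -97486567/323*1/520945 = -97486567/168265235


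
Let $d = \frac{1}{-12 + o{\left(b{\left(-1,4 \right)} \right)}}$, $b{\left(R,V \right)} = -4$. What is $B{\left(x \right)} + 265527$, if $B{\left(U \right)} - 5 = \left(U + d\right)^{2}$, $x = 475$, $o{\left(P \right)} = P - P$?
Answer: $\frac{70715209}{144} \approx 4.9108 \cdot 10^{5}$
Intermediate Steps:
$o{\left(P \right)} = 0$
$d = - \frac{1}{12}$ ($d = \frac{1}{-12 + 0} = \frac{1}{-12} = - \frac{1}{12} \approx -0.083333$)
$B{\left(U \right)} = 5 + \left(- \frac{1}{12} + U\right)^{2}$ ($B{\left(U \right)} = 5 + \left(U - \frac{1}{12}\right)^{2} = 5 + \left(- \frac{1}{12} + U\right)^{2}$)
$B{\left(x \right)} + 265527 = \left(5 + \frac{\left(-1 + 12 \cdot 475\right)^{2}}{144}\right) + 265527 = \left(5 + \frac{\left(-1 + 5700\right)^{2}}{144}\right) + 265527 = \left(5 + \frac{5699^{2}}{144}\right) + 265527 = \left(5 + \frac{1}{144} \cdot 32478601\right) + 265527 = \left(5 + \frac{32478601}{144}\right) + 265527 = \frac{32479321}{144} + 265527 = \frac{70715209}{144}$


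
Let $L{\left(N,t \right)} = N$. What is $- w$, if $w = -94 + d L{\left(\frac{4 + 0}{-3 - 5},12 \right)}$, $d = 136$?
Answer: $162$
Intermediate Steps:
$w = -162$ ($w = -94 + 136 \frac{4 + 0}{-3 - 5} = -94 + 136 \frac{4}{-8} = -94 + 136 \cdot 4 \left(- \frac{1}{8}\right) = -94 + 136 \left(- \frac{1}{2}\right) = -94 - 68 = -162$)
$- w = \left(-1\right) \left(-162\right) = 162$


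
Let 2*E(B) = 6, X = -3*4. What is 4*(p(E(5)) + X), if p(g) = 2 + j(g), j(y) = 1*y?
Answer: -28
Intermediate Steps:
X = -12
E(B) = 3 (E(B) = (½)*6 = 3)
j(y) = y
p(g) = 2 + g
4*(p(E(5)) + X) = 4*((2 + 3) - 12) = 4*(5 - 12) = 4*(-7) = -28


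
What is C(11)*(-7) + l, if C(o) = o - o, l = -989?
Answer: -989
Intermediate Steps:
C(o) = 0
C(11)*(-7) + l = 0*(-7) - 989 = 0 - 989 = -989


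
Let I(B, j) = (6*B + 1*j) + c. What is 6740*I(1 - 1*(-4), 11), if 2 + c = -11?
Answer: 188720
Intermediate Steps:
c = -13 (c = -2 - 11 = -13)
I(B, j) = -13 + j + 6*B (I(B, j) = (6*B + 1*j) - 13 = (6*B + j) - 13 = (j + 6*B) - 13 = -13 + j + 6*B)
6740*I(1 - 1*(-4), 11) = 6740*(-13 + 11 + 6*(1 - 1*(-4))) = 6740*(-13 + 11 + 6*(1 + 4)) = 6740*(-13 + 11 + 6*5) = 6740*(-13 + 11 + 30) = 6740*28 = 188720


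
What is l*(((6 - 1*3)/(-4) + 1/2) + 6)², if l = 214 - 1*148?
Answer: 17457/8 ≈ 2182.1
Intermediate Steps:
l = 66 (l = 214 - 148 = 66)
l*(((6 - 1*3)/(-4) + 1/2) + 6)² = 66*(((6 - 1*3)/(-4) + 1/2) + 6)² = 66*(((6 - 3)*(-¼) + 1*(½)) + 6)² = 66*((3*(-¼) + ½) + 6)² = 66*((-¾ + ½) + 6)² = 66*(-¼ + 6)² = 66*(23/4)² = 66*(529/16) = 17457/8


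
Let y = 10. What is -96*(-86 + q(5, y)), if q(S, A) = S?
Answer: 7776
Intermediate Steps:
-96*(-86 + q(5, y)) = -96*(-86 + 5) = -96*(-81) = 7776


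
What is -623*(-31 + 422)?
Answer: -243593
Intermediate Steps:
-623*(-31 + 422) = -623*391 = -243593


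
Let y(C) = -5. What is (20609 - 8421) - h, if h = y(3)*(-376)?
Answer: 10308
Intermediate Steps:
h = 1880 (h = -5*(-376) = 1880)
(20609 - 8421) - h = (20609 - 8421) - 1*1880 = 12188 - 1880 = 10308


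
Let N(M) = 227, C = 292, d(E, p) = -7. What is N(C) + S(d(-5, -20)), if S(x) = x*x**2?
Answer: -116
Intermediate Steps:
S(x) = x**3
N(C) + S(d(-5, -20)) = 227 + (-7)**3 = 227 - 343 = -116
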